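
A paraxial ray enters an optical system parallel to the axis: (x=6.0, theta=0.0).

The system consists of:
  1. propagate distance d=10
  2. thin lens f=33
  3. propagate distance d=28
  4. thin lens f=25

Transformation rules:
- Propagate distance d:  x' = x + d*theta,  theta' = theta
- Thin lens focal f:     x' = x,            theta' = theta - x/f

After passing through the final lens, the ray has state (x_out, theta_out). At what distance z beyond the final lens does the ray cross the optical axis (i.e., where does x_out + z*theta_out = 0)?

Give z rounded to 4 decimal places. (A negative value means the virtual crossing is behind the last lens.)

Answer: 4.1667

Derivation:
Initial: x=6.0000 theta=0.0000
After 1 (propagate distance d=10): x=6.0000 theta=0.0000
After 2 (thin lens f=33): x=6.0000 theta=-2/11 (≈-0.1818)
After 3 (propagate distance d=28): x=10/11 (≈0.9091) theta=-2/11 (≈-0.1818)
After 4 (thin lens f=25): x=10/11 (≈0.9091) theta=-12/55 (≈-0.2182)
z_focus = -x_out/theta_out = -(10/11)/(-12/55) = 25/6 ≈ 4.1667
Rounded to 4 decimal places: z = 4.1667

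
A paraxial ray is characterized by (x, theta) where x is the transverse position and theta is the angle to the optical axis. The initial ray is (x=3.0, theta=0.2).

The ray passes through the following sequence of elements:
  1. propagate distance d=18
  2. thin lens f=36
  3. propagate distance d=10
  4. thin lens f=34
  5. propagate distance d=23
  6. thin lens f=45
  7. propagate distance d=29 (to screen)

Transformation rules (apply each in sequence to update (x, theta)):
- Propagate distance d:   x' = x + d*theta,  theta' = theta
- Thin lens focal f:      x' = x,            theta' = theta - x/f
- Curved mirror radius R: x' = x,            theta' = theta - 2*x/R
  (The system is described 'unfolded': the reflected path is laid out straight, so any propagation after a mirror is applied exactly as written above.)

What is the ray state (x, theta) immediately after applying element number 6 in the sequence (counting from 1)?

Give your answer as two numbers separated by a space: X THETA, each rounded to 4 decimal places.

Answer: 2.5725 -0.2395

Derivation:
Initial: x=3.0000 theta=0.2000
After 1 (propagate distance d=18): x=6.6000 theta=0.2000
After 2 (thin lens f=36): x=6.6000 theta=1/60 (≈0.0167)
After 3 (propagate distance d=10): x=203/30 (≈6.7667) theta=1/60 (≈0.0167)
After 4 (thin lens f=34): x=203/30 (≈6.7667) theta=-31/170 (≈-0.1824)
After 5 (propagate distance d=23): x=656/255 (≈2.5725) theta=-31/170 (≈-0.1824)
After 6 (thin lens f=45): x=656/255 (≈2.5725) theta=-5497/22950 (≈-0.2395)
Rounded to 4 decimal places: x = 2.5725, theta = -0.2395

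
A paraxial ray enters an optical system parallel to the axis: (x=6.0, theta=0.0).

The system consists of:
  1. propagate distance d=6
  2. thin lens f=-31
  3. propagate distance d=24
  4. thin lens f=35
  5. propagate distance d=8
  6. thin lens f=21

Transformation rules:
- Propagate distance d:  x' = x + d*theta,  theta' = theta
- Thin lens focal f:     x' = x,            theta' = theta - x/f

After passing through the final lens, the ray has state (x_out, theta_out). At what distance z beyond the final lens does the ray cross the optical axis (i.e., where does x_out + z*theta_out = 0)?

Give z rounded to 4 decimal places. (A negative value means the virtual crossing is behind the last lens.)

Answer: 16.9634

Derivation:
Initial: x=6.0000 theta=0.0000
After 1 (propagate distance d=6): x=6.0000 theta=0.0000
After 2 (thin lens f=-31): x=6.0000 theta=6/31 (≈0.1935)
After 3 (propagate distance d=24): x=330/31 (≈10.6452) theta=6/31 (≈0.1935)
After 4 (thin lens f=35): x=330/31 (≈10.6452) theta=-24/217 (≈-0.1106)
After 5 (propagate distance d=8): x=2118/217 (≈9.7604) theta=-24/217 (≈-0.1106)
After 6 (thin lens f=21): x=2118/217 (≈9.7604) theta=-874/1519 (≈-0.5754)
z_focus = -x_out/theta_out = -(2118/217)/(-874/1519) = 7413/437 ≈ 16.9634
Rounded to 4 decimal places: z = 16.9634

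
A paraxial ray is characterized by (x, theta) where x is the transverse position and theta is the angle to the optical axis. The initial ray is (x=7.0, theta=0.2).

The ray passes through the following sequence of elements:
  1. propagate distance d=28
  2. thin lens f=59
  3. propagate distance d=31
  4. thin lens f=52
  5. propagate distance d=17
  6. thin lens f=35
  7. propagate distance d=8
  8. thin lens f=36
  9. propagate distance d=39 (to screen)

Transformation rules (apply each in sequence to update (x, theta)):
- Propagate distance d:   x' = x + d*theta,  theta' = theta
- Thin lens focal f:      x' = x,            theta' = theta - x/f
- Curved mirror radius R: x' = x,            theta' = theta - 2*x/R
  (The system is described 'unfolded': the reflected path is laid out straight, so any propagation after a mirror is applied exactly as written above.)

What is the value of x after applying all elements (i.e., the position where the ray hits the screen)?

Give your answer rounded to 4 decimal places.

Answer: -18.8884

Derivation:
Initial: x=7.0000 theta=0.2000
After 1 (propagate distance d=28): x=12.6000 theta=0.2000
After 2 (thin lens f=59): x=12.6000 theta=-4/295 (≈-0.0136)
After 3 (propagate distance d=31): x=3593/295 (≈12.1797) theta=-4/295 (≈-0.0136)
After 4 (thin lens f=52): x=3593/295 (≈12.1797) theta=-3801/15340 (≈-0.2478)
After 5 (propagate distance d=17): x=122219/15340 (≈7.9673) theta=-3801/15340 (≈-0.2478)
After 6 (thin lens f=35): x=122219/15340 (≈7.9673) theta=-127627/268450 (≈-0.4754)
After 7 (propagate distance d=8): x=2235633/536900 (≈4.1640) theta=-127627/268450 (≈-0.4754)
After 8 (thin lens f=36): x=2235633/536900 (≈4.1640) theta=-41849/70800 (≈-0.5911)
After 9 (propagate distance d=39 (to screen)): x=-8112967/429520 (≈-18.8884) theta=-41849/70800 (≈-0.5911)
Rounded to 4 decimal places: x = -18.8884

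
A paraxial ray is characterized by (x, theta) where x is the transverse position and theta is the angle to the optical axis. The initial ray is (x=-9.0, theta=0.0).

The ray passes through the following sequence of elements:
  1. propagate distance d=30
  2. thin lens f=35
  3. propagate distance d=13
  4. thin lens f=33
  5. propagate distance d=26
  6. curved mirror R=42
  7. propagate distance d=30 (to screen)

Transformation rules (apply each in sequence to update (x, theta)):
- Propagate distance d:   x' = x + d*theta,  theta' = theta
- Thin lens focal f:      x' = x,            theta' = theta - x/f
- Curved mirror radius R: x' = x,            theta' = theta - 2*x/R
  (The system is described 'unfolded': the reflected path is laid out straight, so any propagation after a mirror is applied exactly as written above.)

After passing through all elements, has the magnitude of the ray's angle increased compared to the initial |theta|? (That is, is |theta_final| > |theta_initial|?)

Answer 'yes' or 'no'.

Answer: yes

Derivation:
Initial: x=-9.0000 theta=0.0000
After 1 (propagate distance d=30): x=-9.0000 theta=0.0000
After 2 (thin lens f=35): x=-9.0000 theta=9/35 (≈0.2571)
After 3 (propagate distance d=13): x=-198/35 (≈-5.6571) theta=9/35 (≈0.2571)
After 4 (thin lens f=33): x=-198/35 (≈-5.6571) theta=3/7 (≈0.4286)
After 5 (propagate distance d=26): x=192/35 (≈5.4857) theta=3/7 (≈0.4286)
After 6 (curved mirror R=42): x=192/35 (≈5.4857) theta=41/245 (≈0.1673)
After 7 (propagate distance d=30 (to screen)): x=2574/245 (≈10.5061) theta=41/245 (≈0.1673)
|theta_initial|=0.0000 |theta_final|=41/245 (≈0.1673) -> increased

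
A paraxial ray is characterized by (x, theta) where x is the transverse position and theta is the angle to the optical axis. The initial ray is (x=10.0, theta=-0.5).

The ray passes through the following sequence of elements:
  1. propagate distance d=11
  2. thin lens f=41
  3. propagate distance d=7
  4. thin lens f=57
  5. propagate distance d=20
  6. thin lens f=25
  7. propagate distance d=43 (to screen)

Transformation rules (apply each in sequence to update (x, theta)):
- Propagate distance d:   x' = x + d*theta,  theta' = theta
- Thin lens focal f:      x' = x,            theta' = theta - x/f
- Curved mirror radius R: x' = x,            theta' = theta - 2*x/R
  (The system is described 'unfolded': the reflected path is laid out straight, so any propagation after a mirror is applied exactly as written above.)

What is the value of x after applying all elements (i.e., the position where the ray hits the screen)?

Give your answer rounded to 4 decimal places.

Initial: x=10.0000 theta=-0.5000
After 1 (propagate distance d=11): x=4.5000 theta=-0.5000
After 2 (thin lens f=41): x=4.5000 theta=-25/41 (≈-0.6098)
After 3 (propagate distance d=7): x=19/82 (≈0.2317) theta=-25/41 (≈-0.6098)
After 4 (thin lens f=57): x=19/82 (≈0.2317) theta=-151/246 (≈-0.6138)
After 5 (propagate distance d=20): x=-2963/246 (≈-12.0447) theta=-151/246 (≈-0.6138)
After 6 (thin lens f=25): x=-2963/246 (≈-12.0447) theta=-406/3075 (≈-0.1320)
After 7 (propagate distance d=43 (to screen)): x=-108991/6150 (≈-17.7221) theta=-406/3075 (≈-0.1320)
Rounded to 4 decimal places: x = -17.7221

Answer: -17.7221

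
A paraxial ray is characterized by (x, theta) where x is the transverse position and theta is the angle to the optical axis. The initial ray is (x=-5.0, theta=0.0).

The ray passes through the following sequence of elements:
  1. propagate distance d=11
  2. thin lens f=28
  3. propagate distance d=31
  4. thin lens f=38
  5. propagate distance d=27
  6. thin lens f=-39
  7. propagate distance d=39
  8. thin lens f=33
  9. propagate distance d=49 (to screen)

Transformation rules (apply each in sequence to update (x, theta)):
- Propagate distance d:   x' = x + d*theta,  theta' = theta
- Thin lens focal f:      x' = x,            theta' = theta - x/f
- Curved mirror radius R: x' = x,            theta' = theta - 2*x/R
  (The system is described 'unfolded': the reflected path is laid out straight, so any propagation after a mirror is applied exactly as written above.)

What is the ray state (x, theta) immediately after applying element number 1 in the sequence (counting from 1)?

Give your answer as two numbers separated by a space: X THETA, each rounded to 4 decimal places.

Answer: -5.0000 0.0000

Derivation:
Initial: x=-5.0000 theta=0.0000
After 1 (propagate distance d=11): x=-5.0000 theta=0.0000
Rounded to 4 decimal places: x = -5.0000, theta = 0.0000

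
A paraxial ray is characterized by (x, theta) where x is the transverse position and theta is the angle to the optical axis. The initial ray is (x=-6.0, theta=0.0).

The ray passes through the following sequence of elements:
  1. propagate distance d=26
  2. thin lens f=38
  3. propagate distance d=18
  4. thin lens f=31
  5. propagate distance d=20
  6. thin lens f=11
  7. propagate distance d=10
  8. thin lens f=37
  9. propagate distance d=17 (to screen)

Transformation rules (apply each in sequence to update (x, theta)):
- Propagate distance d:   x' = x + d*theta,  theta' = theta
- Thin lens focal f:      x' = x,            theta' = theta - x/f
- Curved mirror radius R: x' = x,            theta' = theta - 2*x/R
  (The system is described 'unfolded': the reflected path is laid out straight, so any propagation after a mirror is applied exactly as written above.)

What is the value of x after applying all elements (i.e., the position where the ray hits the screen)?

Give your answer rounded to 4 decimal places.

Answer: 2.7716

Derivation:
Initial: x=-6.0000 theta=0.0000
After 1 (propagate distance d=26): x=-6.0000 theta=0.0000
After 2 (thin lens f=38): x=-6.0000 theta=3/19 (≈0.1579)
After 3 (propagate distance d=18): x=-60/19 (≈-3.1579) theta=3/19 (≈0.1579)
After 4 (thin lens f=31): x=-60/19 (≈-3.1579) theta=153/589 (≈0.2598)
After 5 (propagate distance d=20): x=1200/589 (≈2.0374) theta=153/589 (≈0.2598)
After 6 (thin lens f=11): x=1200/589 (≈2.0374) theta=483/6479 (≈0.0745)
After 7 (propagate distance d=10): x=18030/6479 (≈2.7828) theta=483/6479 (≈0.0745)
After 8 (thin lens f=37): x=18030/6479 (≈2.7828) theta=-159/239723 (≈-0.0007)
After 9 (propagate distance d=17 (to screen)): x=664407/239723 (≈2.7716) theta=-159/239723 (≈-0.0007)
Rounded to 4 decimal places: x = 2.7716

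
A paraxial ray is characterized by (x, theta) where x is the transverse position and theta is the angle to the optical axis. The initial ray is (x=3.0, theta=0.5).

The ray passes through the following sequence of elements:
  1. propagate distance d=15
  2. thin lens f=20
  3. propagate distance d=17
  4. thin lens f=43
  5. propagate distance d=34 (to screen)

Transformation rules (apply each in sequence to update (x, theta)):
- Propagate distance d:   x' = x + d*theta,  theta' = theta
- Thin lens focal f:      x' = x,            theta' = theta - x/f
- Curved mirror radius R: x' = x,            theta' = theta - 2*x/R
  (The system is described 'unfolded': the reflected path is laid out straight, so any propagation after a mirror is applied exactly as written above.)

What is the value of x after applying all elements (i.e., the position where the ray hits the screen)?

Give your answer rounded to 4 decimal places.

Initial: x=3.0000 theta=0.5000
After 1 (propagate distance d=15): x=10.5000 theta=0.5000
After 2 (thin lens f=20): x=10.5000 theta=-0.0250
After 3 (propagate distance d=17): x=10.0750 theta=-0.0250
After 4 (thin lens f=43): x=10.0750 theta=-223/860 (≈-0.2593)
After 5 (propagate distance d=34 (to screen)): x=433/344 (≈1.2587) theta=-223/860 (≈-0.2593)
Rounded to 4 decimal places: x = 1.2587

Answer: 1.2587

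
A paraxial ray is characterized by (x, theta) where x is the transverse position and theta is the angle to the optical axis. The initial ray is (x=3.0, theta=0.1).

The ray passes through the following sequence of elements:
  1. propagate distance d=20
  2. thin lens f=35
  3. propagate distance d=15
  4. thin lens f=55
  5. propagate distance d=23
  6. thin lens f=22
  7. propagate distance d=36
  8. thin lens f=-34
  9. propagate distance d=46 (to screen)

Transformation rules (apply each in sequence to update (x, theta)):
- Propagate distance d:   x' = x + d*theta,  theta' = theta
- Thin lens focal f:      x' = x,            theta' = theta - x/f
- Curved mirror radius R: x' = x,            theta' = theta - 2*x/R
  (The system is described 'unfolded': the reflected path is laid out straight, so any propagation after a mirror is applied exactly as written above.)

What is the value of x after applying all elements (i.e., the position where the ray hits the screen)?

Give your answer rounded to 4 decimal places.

Initial: x=3.0000 theta=0.1000
After 1 (propagate distance d=20): x=5.0000 theta=0.1000
After 2 (thin lens f=35): x=5.0000 theta=-3/70 (≈-0.0429)
After 3 (propagate distance d=15): x=61/14 (≈4.3571) theta=-3/70 (≈-0.0429)
After 4 (thin lens f=55): x=61/14 (≈4.3571) theta=-47/385 (≈-0.1221)
After 5 (propagate distance d=23): x=1193/770 (≈1.5494) theta=-47/385 (≈-0.1221)
After 6 (thin lens f=22): x=1193/770 (≈1.5494) theta=-3261/16940 (≈-0.1925)
After 7 (propagate distance d=36): x=-9115/1694 (≈-5.3808) theta=-3261/16940 (≈-0.1925)
After 8 (thin lens f=-34): x=-9115/1694 (≈-5.3808) theta=-25253/71995 (≈-0.3508)
After 9 (propagate distance d=46 (to screen)): x=-281641/13090 (≈-21.5157) theta=-25253/71995 (≈-0.3508)
Rounded to 4 decimal places: x = -21.5157

Answer: -21.5157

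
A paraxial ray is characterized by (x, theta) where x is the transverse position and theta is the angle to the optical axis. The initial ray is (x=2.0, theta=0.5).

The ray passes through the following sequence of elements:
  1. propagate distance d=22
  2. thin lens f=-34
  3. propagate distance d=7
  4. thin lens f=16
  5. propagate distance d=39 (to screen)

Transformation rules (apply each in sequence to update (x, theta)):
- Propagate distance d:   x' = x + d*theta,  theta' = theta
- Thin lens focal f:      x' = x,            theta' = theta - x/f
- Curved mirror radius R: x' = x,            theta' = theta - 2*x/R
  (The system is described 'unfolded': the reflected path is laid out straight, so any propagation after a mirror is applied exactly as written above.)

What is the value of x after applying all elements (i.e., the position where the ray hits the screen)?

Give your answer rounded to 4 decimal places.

Initial: x=2.0000 theta=0.5000
After 1 (propagate distance d=22): x=13.0000 theta=0.5000
After 2 (thin lens f=-34): x=13.0000 theta=15/17 (≈0.8824)
After 3 (propagate distance d=7): x=326/17 (≈19.1765) theta=15/17 (≈0.8824)
After 4 (thin lens f=16): x=326/17 (≈19.1765) theta=-43/136 (≈-0.3162)
After 5 (propagate distance d=39 (to screen)): x=931/136 (≈6.8456) theta=-43/136 (≈-0.3162)
Rounded to 4 decimal places: x = 6.8456

Answer: 6.8456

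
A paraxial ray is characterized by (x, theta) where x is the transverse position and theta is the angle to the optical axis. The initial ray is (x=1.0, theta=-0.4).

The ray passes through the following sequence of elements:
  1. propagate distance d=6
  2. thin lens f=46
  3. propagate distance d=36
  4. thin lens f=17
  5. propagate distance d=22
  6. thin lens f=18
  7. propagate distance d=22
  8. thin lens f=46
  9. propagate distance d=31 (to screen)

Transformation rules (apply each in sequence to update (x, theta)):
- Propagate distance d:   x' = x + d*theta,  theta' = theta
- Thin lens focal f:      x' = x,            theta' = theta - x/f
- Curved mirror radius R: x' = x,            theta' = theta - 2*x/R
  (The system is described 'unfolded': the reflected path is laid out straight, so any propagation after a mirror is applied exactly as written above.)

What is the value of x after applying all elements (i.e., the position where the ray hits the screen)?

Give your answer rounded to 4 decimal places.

Initial: x=1.0000 theta=-0.4000
After 1 (propagate distance d=6): x=-1.4000 theta=-0.4000
After 2 (thin lens f=46): x=-1.4000 theta=-17/46 (≈-0.3696)
After 3 (propagate distance d=36): x=-1691/115 (≈-14.7043) theta=-17/46 (≈-0.3696)
After 4 (thin lens f=17): x=-1691/115 (≈-14.7043) theta=1937/3910 (≈0.4954)
After 5 (propagate distance d=22): x=-1488/391 (≈-3.8056) theta=1937/3910 (≈0.4954)
After 6 (thin lens f=18): x=-1488/391 (≈-3.8056) theta=8291/11730 (≈0.7068)
After 7 (propagate distance d=22): x=68881/5865 (≈11.7444) theta=8291/11730 (≈0.7068)
After 8 (thin lens f=46): x=68881/5865 (≈11.7444) theta=20302/44965 (≈0.4515)
After 9 (propagate distance d=31 (to screen)): x=3472349/134895 (≈25.7411) theta=20302/44965 (≈0.4515)
Rounded to 4 decimal places: x = 25.7411

Answer: 25.7411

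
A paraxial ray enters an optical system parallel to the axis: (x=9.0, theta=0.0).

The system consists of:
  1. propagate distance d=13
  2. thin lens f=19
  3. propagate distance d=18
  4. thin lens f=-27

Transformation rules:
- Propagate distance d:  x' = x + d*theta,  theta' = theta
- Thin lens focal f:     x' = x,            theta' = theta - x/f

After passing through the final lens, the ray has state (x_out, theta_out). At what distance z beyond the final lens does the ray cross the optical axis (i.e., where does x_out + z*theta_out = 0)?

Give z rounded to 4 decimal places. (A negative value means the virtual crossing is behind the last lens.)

Answer: 1.0385

Derivation:
Initial: x=9.0000 theta=0.0000
After 1 (propagate distance d=13): x=9.0000 theta=0.0000
After 2 (thin lens f=19): x=9.0000 theta=-9/19 (≈-0.4737)
After 3 (propagate distance d=18): x=9/19 (≈0.4737) theta=-9/19 (≈-0.4737)
After 4 (thin lens f=-27): x=9/19 (≈0.4737) theta=-26/57 (≈-0.4561)
z_focus = -x_out/theta_out = -(9/19)/(-26/57) = 27/26 ≈ 1.0385
Rounded to 4 decimal places: z = 1.0385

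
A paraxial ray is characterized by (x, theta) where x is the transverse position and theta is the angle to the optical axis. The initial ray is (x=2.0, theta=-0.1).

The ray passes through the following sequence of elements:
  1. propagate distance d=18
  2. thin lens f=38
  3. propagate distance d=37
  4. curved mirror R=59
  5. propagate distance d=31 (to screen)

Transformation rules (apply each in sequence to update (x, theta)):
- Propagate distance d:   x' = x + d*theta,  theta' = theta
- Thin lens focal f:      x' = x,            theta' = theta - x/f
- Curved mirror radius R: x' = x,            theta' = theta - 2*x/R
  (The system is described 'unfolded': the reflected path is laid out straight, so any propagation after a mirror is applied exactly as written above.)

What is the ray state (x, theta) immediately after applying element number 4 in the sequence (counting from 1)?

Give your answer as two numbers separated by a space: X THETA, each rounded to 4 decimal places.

Initial: x=2.0000 theta=-0.1000
After 1 (propagate distance d=18): x=0.2000 theta=-0.1000
After 2 (thin lens f=38): x=0.2000 theta=-2/19 (≈-0.1053)
After 3 (propagate distance d=37): x=-351/95 (≈-3.6947) theta=-2/19 (≈-0.1053)
After 4 (curved mirror R=59): x=-351/95 (≈-3.6947) theta=112/5605 (≈0.0200)
Rounded to 4 decimal places: x = -3.6947, theta = 0.0200

Answer: -3.6947 0.0200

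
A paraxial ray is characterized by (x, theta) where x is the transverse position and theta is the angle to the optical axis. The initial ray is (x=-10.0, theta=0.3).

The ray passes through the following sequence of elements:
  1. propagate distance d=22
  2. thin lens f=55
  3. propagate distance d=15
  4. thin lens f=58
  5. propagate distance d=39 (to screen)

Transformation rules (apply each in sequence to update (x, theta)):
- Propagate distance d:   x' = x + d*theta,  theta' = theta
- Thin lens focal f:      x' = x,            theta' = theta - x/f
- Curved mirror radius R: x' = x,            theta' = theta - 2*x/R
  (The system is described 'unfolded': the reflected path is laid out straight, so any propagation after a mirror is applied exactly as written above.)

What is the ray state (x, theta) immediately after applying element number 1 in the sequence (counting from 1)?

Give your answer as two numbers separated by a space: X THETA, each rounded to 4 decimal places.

Initial: x=-10.0000 theta=0.3000
After 1 (propagate distance d=22): x=-3.4000 theta=0.3000
Rounded to 4 decimal places: x = -3.4000, theta = 0.3000

Answer: -3.4000 0.3000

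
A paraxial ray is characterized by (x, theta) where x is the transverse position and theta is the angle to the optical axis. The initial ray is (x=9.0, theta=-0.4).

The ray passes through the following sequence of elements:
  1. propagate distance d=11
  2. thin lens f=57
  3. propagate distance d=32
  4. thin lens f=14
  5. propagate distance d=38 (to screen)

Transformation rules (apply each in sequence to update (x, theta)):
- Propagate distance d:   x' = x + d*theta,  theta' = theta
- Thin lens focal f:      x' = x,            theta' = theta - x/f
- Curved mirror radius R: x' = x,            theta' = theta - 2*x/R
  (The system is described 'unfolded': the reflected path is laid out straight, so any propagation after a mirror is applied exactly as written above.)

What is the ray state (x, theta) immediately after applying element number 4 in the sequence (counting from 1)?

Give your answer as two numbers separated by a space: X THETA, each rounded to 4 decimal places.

Initial: x=9.0000 theta=-0.4000
After 1 (propagate distance d=11): x=4.6000 theta=-0.4000
After 2 (thin lens f=57): x=4.6000 theta=-137/285 (≈-0.4807)
After 3 (propagate distance d=32): x=-3073/285 (≈-10.7825) theta=-137/285 (≈-0.4807)
After 4 (thin lens f=14): x=-3073/285 (≈-10.7825) theta=11/38 (≈0.2895)
Rounded to 4 decimal places: x = -10.7825, theta = 0.2895

Answer: -10.7825 0.2895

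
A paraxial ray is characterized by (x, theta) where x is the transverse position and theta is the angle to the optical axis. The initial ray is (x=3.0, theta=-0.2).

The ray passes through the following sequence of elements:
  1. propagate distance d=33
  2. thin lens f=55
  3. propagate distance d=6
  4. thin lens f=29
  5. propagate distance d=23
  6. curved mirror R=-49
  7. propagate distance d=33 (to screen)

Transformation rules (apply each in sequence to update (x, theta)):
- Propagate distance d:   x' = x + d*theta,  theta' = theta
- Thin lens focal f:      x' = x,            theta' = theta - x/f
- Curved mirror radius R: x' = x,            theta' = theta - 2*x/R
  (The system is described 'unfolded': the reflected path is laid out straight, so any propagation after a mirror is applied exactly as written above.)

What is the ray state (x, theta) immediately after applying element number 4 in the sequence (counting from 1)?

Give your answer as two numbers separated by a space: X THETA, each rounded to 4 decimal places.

Answer: -4.4073 0.0174

Derivation:
Initial: x=3.0000 theta=-0.2000
After 1 (propagate distance d=33): x=-3.6000 theta=-0.2000
After 2 (thin lens f=55): x=-3.6000 theta=-37/275 (≈-0.1345)
After 3 (propagate distance d=6): x=-1212/275 (≈-4.4073) theta=-37/275 (≈-0.1345)
After 4 (thin lens f=29): x=-1212/275 (≈-4.4073) theta=139/7975 (≈0.0174)
Rounded to 4 decimal places: x = -4.4073, theta = 0.0174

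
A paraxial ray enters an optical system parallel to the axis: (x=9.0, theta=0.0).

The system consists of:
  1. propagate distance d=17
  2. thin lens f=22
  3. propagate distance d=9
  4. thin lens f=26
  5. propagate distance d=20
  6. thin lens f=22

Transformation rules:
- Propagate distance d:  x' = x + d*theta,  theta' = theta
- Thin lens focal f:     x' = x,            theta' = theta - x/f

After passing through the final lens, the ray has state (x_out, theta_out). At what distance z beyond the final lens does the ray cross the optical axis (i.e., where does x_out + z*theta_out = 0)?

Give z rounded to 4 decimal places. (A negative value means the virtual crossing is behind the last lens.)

Answer: -23.3750

Derivation:
Initial: x=9.0000 theta=0.0000
After 1 (propagate distance d=17): x=9.0000 theta=0.0000
After 2 (thin lens f=22): x=9.0000 theta=-9/22 (≈-0.4091)
After 3 (propagate distance d=9): x=117/22 (≈5.3182) theta=-9/22 (≈-0.4091)
After 4 (thin lens f=26): x=117/22 (≈5.3182) theta=-27/44 (≈-0.6136)
After 5 (propagate distance d=20): x=-153/22 (≈-6.9545) theta=-27/44 (≈-0.6136)
After 6 (thin lens f=22): x=-153/22 (≈-6.9545) theta=-36/121 (≈-0.2975)
z_focus = -x_out/theta_out = -(-153/22)/(-36/121) = -23.3750
Rounded to 4 decimal places: z = -23.3750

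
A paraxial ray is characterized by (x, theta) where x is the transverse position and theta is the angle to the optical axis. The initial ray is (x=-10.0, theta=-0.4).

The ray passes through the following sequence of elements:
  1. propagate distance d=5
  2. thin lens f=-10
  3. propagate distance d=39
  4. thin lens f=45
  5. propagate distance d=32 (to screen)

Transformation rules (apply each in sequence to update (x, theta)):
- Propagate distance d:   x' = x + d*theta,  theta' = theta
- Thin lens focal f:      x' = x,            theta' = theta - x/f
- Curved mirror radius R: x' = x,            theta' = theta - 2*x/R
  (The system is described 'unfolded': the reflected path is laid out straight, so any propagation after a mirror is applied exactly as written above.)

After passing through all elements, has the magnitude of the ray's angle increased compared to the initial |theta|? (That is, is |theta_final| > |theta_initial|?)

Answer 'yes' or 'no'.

Answer: no

Derivation:
Initial: x=-10.0000 theta=-0.4000
After 1 (propagate distance d=5): x=-12.0000 theta=-0.4000
After 2 (thin lens f=-10): x=-12.0000 theta=-1.6000
After 3 (propagate distance d=39): x=-74.4000 theta=-1.6000
After 4 (thin lens f=45): x=-74.4000 theta=4/75 (≈0.0533)
After 5 (propagate distance d=32 (to screen)): x=-5452/75 (≈-72.6933) theta=4/75 (≈0.0533)
|theta_initial|=0.4000 |theta_final|=4/75 (≈0.0533) -> not increased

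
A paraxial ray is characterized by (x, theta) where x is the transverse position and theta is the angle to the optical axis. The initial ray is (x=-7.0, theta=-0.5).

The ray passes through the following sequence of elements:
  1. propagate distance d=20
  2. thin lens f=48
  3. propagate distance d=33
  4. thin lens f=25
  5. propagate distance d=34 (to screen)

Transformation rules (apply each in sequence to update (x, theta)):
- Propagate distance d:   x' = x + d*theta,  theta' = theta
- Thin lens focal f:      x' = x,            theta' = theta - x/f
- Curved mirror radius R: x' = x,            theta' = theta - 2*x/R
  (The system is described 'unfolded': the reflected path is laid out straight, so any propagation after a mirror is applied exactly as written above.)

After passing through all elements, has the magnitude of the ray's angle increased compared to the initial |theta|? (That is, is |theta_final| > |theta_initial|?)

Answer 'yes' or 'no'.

Answer: yes

Derivation:
Initial: x=-7.0000 theta=-0.5000
After 1 (propagate distance d=20): x=-17.0000 theta=-0.5000
After 2 (thin lens f=48): x=-17.0000 theta=-7/48 (≈-0.1458)
After 3 (propagate distance d=33): x=-21.8125 theta=-7/48 (≈-0.1458)
After 4 (thin lens f=25): x=-21.8125 theta=109/150 (≈0.7267)
After 5 (propagate distance d=34 (to screen)): x=3473/1200 (≈2.8942) theta=109/150 (≈0.7267)
|theta_initial|=0.5000 |theta_final|=109/150 (≈0.7267) -> increased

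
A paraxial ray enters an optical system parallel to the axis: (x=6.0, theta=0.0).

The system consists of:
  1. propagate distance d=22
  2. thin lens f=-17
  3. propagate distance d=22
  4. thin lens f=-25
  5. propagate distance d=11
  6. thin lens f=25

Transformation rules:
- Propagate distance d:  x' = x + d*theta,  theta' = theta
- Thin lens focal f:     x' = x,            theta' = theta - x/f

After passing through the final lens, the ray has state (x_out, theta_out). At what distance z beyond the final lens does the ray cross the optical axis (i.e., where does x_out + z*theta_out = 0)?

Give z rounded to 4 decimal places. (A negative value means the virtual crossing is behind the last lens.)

Initial: x=6.0000 theta=0.0000
After 1 (propagate distance d=22): x=6.0000 theta=0.0000
After 2 (thin lens f=-17): x=6.0000 theta=6/17 (≈0.3529)
After 3 (propagate distance d=22): x=234/17 (≈13.7647) theta=6/17 (≈0.3529)
After 4 (thin lens f=-25): x=234/17 (≈13.7647) theta=384/425 (≈0.9035)
After 5 (propagate distance d=11): x=10074/425 (≈23.7035) theta=384/425 (≈0.9035)
After 6 (thin lens f=25): x=10074/425 (≈23.7035) theta=-474/10625 (≈-0.0446)
z_focus = -x_out/theta_out = -(10074/425)/(-474/10625) = 41975/79 ≈ 531.3291
Rounded to 4 decimal places: z = 531.3291

Answer: 531.3291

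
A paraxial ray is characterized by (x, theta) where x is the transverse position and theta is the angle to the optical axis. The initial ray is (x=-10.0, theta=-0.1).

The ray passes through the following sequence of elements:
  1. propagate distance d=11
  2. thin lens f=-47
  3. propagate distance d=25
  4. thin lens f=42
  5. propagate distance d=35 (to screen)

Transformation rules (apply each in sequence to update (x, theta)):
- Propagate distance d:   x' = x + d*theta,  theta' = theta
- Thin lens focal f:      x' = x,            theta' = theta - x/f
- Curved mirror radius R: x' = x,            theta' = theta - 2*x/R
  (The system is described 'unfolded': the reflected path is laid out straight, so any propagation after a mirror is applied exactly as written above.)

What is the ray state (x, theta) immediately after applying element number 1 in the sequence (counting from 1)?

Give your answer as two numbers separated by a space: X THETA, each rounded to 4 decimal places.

Answer: -11.1000 -0.1000

Derivation:
Initial: x=-10.0000 theta=-0.1000
After 1 (propagate distance d=11): x=-11.1000 theta=-0.1000
Rounded to 4 decimal places: x = -11.1000, theta = -0.1000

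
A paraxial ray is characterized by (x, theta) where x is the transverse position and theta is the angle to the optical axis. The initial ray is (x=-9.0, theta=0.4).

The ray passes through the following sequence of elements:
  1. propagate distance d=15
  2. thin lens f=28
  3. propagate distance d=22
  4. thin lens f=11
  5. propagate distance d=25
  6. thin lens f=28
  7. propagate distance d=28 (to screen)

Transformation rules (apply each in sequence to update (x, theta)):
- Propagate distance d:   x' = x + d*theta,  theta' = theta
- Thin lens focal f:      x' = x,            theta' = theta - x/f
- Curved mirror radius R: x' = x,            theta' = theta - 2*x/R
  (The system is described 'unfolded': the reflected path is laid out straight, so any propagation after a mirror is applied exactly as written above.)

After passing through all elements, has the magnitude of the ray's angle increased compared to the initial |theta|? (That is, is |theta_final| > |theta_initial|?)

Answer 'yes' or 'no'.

Initial: x=-9.0000 theta=0.4000
After 1 (propagate distance d=15): x=-3.0000 theta=0.4000
After 2 (thin lens f=28): x=-3.0000 theta=71/140 (≈0.5071)
After 3 (propagate distance d=22): x=571/70 (≈8.1571) theta=71/140 (≈0.5071)
After 4 (thin lens f=11): x=571/70 (≈8.1571) theta=-361/1540 (≈-0.2344)
After 5 (propagate distance d=25): x=3537/1540 (≈2.2968) theta=-361/1540 (≈-0.2344)
After 6 (thin lens f=28): x=3537/1540 (≈2.2968) theta=-2729/8624 (≈-0.3164)
After 7 (propagate distance d=28 (to screen)): x=-361/55 (≈-6.5636) theta=-2729/8624 (≈-0.3164)
|theta_initial|=0.4000 |theta_final|=2729/8624 (≈0.3164) -> not increased

Answer: no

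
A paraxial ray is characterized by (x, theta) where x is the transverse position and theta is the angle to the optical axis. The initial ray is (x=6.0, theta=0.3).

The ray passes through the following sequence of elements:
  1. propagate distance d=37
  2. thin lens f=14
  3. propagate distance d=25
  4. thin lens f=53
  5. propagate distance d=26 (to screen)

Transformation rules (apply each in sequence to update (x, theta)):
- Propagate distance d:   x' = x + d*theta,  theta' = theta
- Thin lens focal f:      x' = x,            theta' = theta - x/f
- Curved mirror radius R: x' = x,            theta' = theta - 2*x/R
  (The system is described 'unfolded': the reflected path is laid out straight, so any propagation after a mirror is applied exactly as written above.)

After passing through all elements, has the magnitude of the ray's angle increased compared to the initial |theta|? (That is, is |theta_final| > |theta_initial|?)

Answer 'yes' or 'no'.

Initial: x=6.0000 theta=0.3000
After 1 (propagate distance d=37): x=17.1000 theta=0.3000
After 2 (thin lens f=14): x=17.1000 theta=-129/140 (≈-0.9214)
After 3 (propagate distance d=25): x=-831/140 (≈-5.9357) theta=-129/140 (≈-0.9214)
After 4 (thin lens f=53): x=-831/140 (≈-5.9357) theta=-429/530 (≈-0.8094)
After 5 (propagate distance d=26 (to screen)): x=-200199/7420 (≈-26.9810) theta=-429/530 (≈-0.8094)
|theta_initial|=0.3000 |theta_final|=429/530 (≈0.8094) -> increased

Answer: yes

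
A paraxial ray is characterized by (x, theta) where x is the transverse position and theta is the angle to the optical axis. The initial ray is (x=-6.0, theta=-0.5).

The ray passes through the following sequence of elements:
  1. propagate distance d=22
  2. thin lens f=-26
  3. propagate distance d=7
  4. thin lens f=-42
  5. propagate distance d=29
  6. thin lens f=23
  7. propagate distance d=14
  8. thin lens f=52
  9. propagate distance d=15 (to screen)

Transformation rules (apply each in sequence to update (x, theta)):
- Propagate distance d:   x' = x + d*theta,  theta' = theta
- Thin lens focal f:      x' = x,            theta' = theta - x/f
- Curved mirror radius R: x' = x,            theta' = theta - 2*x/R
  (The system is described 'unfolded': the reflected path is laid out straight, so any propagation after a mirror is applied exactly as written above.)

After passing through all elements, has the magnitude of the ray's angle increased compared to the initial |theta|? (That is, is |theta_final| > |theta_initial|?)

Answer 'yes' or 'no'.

Answer: yes

Derivation:
Initial: x=-6.0000 theta=-0.5000
After 1 (propagate distance d=22): x=-17.0000 theta=-0.5000
After 2 (thin lens f=-26): x=-17.0000 theta=-15/13 (≈-1.1538)
After 3 (propagate distance d=7): x=-326/13 (≈-25.0769) theta=-15/13 (≈-1.1538)
After 4 (thin lens f=-42): x=-326/13 (≈-25.0769) theta=-478/273 (≈-1.7509)
After 5 (propagate distance d=29): x=-20708/273 (≈-75.8535) theta=-478/273 (≈-1.7509)
After 6 (thin lens f=23): x=-20708/273 (≈-75.8535) theta=3238/2093 (≈1.5471)
After 7 (propagate distance d=14): x=-26176/483 (≈-54.1946) theta=3238/2093 (≈1.5471)
After 8 (thin lens f=52): x=-26176/483 (≈-54.1946) theta=16258/6279 (≈2.5893)
After 9 (propagate distance d=15 (to screen)): x=-13774/897 (≈-15.3556) theta=16258/6279 (≈2.5893)
|theta_initial|=0.5000 |theta_final|=16258/6279 (≈2.5893) -> increased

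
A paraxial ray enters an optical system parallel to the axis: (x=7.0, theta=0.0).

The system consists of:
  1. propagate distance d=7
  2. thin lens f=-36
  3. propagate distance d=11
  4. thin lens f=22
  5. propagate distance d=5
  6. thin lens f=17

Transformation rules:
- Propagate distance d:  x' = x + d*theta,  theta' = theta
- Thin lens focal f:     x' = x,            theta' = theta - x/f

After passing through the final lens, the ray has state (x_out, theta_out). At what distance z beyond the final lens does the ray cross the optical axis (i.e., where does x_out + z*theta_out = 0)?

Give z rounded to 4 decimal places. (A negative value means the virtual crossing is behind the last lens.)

Initial: x=7.0000 theta=0.0000
After 1 (propagate distance d=7): x=7.0000 theta=0.0000
After 2 (thin lens f=-36): x=7.0000 theta=7/36 (≈0.1944)
After 3 (propagate distance d=11): x=329/36 (≈9.1389) theta=7/36 (≈0.1944)
After 4 (thin lens f=22): x=329/36 (≈9.1389) theta=-175/792 (≈-0.2210)
After 5 (propagate distance d=5): x=707/88 (≈8.0341) theta=-175/792 (≈-0.2210)
After 6 (thin lens f=17): x=707/88 (≈8.0341) theta=-4669/6732 (≈-0.6936)
z_focus = -x_out/theta_out = -(707/88)/(-4669/6732) = 15453/1334 ≈ 11.5840
Rounded to 4 decimal places: z = 11.5840

Answer: 11.5840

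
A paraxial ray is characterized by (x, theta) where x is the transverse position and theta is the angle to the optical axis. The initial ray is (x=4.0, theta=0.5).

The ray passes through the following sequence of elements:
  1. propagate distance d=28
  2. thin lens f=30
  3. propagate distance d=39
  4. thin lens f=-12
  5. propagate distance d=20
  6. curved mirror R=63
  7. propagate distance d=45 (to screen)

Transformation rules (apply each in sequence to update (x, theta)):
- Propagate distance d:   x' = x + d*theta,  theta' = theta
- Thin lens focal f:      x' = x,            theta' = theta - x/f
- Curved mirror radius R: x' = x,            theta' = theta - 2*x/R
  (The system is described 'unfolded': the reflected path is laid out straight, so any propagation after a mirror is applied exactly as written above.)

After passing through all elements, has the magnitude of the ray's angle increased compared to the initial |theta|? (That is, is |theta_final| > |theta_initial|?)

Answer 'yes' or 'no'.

Answer: no

Derivation:
Initial: x=4.0000 theta=0.5000
After 1 (propagate distance d=28): x=18.0000 theta=0.5000
After 2 (thin lens f=30): x=18.0000 theta=-0.1000
After 3 (propagate distance d=39): x=14.1000 theta=-0.1000
After 4 (thin lens f=-12): x=14.1000 theta=1.0750
After 5 (propagate distance d=20): x=35.6000 theta=1.0750
After 6 (curved mirror R=63): x=35.6000 theta=-139/2520 (≈-0.0552)
After 7 (propagate distance d=45 (to screen)): x=9273/280 (≈33.1179) theta=-139/2520 (≈-0.0552)
|theta_initial|=0.5000 |theta_final|=139/2520 (≈0.0552) -> not increased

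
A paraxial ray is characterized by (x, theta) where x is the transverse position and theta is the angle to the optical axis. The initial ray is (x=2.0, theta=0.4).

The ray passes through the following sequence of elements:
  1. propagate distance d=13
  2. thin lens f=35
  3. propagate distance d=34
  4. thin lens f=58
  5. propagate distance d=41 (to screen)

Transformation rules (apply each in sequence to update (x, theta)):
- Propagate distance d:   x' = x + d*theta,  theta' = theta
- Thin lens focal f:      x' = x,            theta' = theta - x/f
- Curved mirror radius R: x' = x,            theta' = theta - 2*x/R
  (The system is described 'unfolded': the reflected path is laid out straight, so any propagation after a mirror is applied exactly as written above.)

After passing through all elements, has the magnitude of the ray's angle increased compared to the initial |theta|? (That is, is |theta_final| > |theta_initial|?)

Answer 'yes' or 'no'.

Initial: x=2.0000 theta=0.4000
After 1 (propagate distance d=13): x=7.2000 theta=0.4000
After 2 (thin lens f=35): x=7.2000 theta=34/175 (≈0.1943)
After 3 (propagate distance d=34): x=2416/175 (≈13.8057) theta=34/175 (≈0.1943)
After 4 (thin lens f=58): x=2416/175 (≈13.8057) theta=-222/5075 (≈-0.0437)
After 5 (propagate distance d=41 (to screen)): x=60962/5075 (≈12.0122) theta=-222/5075 (≈-0.0437)
|theta_initial|=0.4000 |theta_final|=222/5075 (≈0.0437) -> not increased

Answer: no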